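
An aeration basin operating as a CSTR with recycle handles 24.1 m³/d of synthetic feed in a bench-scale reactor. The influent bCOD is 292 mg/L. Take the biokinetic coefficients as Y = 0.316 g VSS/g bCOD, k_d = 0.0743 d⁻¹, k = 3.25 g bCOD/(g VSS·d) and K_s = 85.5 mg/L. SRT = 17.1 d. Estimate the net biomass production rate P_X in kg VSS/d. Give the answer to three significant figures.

P_X ≈ 0.937 kg VSS/d

Effluent substrate depends only on kinetics and SRT: S = K_s(1 + k_d θ_c) / [θ_c(Yk − k_d) − 1] = 85.5 × (1 + 0.0743 × 17.1) / [17.1 × (0.316 × 3.25 − 0.0743) − 1] = 194.1 / 15.29 = 12.70 mg/L.
Correct the yield for decay: Y_obs = Y/(1 + k_d θ_c) = 0.316 / (1 + 0.0743 × 17.1) = 0.316 / 2.271 = 0.1392.
ΔS = 292 − 12.7 = 279.3 mg/L, so the substrate removal rate is 24.1 × 279.3/1000 = 6.731 kg bCOD/d.
P_X = Y_obs · Q(S₀ − S) = 0.1392 × 6.731 = 0.9368 kg VSS/d.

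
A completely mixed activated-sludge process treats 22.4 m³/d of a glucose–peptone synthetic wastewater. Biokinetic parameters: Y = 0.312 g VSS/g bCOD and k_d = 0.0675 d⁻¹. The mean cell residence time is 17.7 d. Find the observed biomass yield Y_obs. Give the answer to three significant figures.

Correct the yield for decay: Y_obs = Y/(1 + k_d θ_c) = 0.312 / (1 + 0.0675 × 17.7) = 0.312 / 2.195 = 0.1422.

Y_obs ≈ 0.142 g VSS/g bCOD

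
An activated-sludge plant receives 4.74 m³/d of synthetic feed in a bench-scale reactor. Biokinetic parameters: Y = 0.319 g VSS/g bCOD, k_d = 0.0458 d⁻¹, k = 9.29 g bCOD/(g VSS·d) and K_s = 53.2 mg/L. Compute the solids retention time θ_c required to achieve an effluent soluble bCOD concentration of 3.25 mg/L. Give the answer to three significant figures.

θ_c ≈ 8.01 d

Specific growth rate at S = 3.25 mg/L: μ = YkS/(K_s+S) = 0.319·9.29·3.25/(53.2+3.25) = 0.1706 d⁻¹.
θ_c = 1/(μ − k_d) = 1/(0.1706 − 0.0458) = 1/0.1248 = 8.012 d.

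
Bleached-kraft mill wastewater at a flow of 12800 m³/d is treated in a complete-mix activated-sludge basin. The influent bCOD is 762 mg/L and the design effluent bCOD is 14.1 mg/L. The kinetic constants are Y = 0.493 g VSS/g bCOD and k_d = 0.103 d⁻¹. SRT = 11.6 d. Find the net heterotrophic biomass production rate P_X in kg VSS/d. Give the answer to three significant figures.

P_X ≈ 2150 kg VSS/d

Correct the yield for decay: Y_obs = Y/(1 + k_d θ_c) = 0.493 / (1 + 0.103 × 11.6) = 0.493 / 2.195 = 0.2246.
Mass of bCOD removed per day: Q(S₀ − S) = 12800 × 747.9 g/m³ = 9573 kg/d.
So the net sludge growth is P_X = 0.2246 × 9573 = 2150 kg VSS/d.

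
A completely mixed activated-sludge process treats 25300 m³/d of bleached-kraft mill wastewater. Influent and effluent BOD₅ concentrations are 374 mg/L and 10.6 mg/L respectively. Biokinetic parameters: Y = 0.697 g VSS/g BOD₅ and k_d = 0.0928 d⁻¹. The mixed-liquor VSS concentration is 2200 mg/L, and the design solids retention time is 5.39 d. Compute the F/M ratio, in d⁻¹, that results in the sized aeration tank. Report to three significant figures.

F/M ≈ 0.411 d⁻¹

From the SRT design equation V = Y Q (S₀−S) θ_c / [X (1 + k_d θ_c)] = 0.697 × 25300 × (374 − 10.6) × 5.39 / [2200 × (1 + 0.0928 × 5.39)] = 3.45×10^7 / 3300 = 10465 m³.
F/M = applied load / biomass = Q·S₀/(V·X) = 25300 × 374 / (10465 × 2200) = 0.4110 d⁻¹.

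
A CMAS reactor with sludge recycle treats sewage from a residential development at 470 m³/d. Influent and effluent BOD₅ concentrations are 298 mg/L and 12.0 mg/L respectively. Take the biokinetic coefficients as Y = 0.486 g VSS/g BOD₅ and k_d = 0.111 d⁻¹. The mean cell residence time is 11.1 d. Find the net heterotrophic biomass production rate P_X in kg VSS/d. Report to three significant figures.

The observed yield is Y_obs = Y/(1 + k_d·θ_c) = 0.486 / (1 + 0.111 × 11.1) = 0.486 / 2.232 = 0.2177 g VSS per g BOD₅ removed.
Q·(S₀ − S) = 470 × (298 − 12.0) × 10⁻³ = 134.4 kg/d removed.
So the net sludge growth is P_X = 0.2177 × 134.4 = 29.27 kg VSS/d.

P_X ≈ 29.3 kg VSS/d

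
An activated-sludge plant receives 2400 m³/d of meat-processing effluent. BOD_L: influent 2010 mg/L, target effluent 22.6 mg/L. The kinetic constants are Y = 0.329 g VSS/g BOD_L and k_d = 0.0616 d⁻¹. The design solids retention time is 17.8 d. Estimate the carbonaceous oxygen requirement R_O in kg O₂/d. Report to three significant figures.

Observed yield with endogenous decay: Y_obs = Y / (1 + k_d·θ_c) = 0.329 / (1 + 0.0616 × 17.8) = 0.329 / 2.096 = 0.1569 g VSS/g BOD_L.
Substrate removed = Q·(S₀ − S) = 2400 m³/d × (2010 − 22.6) g/m³ = 4.77×10^6 g/d = 4770 kg/d.
Net sludge production P_X = 0.1569 × 4770 = 748.5 kg VSS/d.
R_O = Q·(S₀ − S) − 1.42·P_X = 4770 − 1.42 × 748.5 = 3707 kg O₂/d.

R_O ≈ 3710 kg O₂/d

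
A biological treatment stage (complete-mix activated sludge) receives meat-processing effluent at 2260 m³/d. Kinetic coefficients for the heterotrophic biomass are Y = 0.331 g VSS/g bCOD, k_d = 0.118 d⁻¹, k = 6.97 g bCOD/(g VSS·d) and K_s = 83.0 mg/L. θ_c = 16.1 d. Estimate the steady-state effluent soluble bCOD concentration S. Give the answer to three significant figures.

Effluent substrate depends only on kinetics and SRT: S = K_s(1 + k_d θ_c) / [θ_c(Yk − k_d) − 1] = 83.0 × (1 + 0.118 × 16.1) / [16.1 × (0.331 × 6.97 − 0.118) − 1] = 240.7 / 34.24 = 7.028 mg/L.

S ≈ 7.03 mg/L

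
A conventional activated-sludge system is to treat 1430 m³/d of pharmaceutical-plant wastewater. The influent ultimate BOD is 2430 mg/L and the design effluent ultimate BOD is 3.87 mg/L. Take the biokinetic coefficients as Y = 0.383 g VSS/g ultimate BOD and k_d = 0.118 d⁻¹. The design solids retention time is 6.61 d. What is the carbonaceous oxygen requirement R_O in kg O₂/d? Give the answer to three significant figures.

R_O ≈ 2410 kg O₂/d

Y_obs = Y / (1 + k_d θ_c) = 0.383 / (1 + 0.118 × 6.61) = 0.383 / 1.780 = 0.2152.
Mass of ultimate BOD removed per day: Q(S₀ − S) = 1430 × 2426 g/m³ = 3469 kg/d.
P_X = Y_obs·Q·(S₀ − S) = 0.2152 × 3469 = 746.5 kg VSS/d.
R_O = Q·(S₀ − S) − 1.42·P_X = 3469 − 1.42 × 746.5 = 2409 kg O₂/d.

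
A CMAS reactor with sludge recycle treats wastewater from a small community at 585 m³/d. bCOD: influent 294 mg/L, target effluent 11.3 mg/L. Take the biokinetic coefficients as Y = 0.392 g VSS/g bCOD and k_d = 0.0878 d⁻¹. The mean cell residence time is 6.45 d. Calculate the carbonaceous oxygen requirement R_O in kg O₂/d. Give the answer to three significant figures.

R_O ≈ 107 kg O₂/d

Observed yield with endogenous decay: Y_obs = Y / (1 + k_d·θ_c) = 0.392 / (1 + 0.0878 × 6.45) = 0.392 / 1.566 = 0.2503 g VSS/g bCOD.
Mass of bCOD removed per day: Q(S₀ − S) = 585 × 282.7 g/m³ = 165.4 kg/d.
P_X = Y_obs·Q·(S₀ − S) = 0.2503 × 165.4 = 41.39 kg VSS/d.
R_O = Q·ΔS − 1.42 P_X = 165.4 − 58.77 = 106.6 kg O₂/d.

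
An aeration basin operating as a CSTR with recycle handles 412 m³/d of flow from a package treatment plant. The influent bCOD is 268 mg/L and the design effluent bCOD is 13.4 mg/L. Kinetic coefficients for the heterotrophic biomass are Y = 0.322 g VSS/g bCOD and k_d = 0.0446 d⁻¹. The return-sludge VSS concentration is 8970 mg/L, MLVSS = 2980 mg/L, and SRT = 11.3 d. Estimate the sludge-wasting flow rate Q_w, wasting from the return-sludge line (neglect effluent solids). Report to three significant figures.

Steady-state biomass mass balance: V·X·(1 + k_d·θ_c) = Y·Q·(S₀ − S)·θ_c, so V = 0.322 × 412 × (268 − 13.4) × 11.3 / [2980 × (1 + 0.0446 × 11.3)] = 3.82×10^5 / 4482 = 85.16 m³.
θ_c = V·X/(Q_w·X_r) when wasting from the recycle, so Q_w = V·X/(θ_c·X_r) = 85.16 × 2980 / (11.3 × 8970) = 2.504 m³/d.

Q_w ≈ 2.50 m³/d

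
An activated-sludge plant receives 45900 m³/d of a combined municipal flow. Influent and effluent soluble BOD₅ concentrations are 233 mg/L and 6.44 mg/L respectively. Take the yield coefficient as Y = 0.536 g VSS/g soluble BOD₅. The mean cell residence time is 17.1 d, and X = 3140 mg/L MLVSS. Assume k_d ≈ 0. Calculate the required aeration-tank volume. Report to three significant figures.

V ≈ 30400 m³

V·X = Y·Q·ΔS·θ_c gives V = 0.536 × 45900 × (233 − 6.44) × 17.1 / 3140 = 30355 m³.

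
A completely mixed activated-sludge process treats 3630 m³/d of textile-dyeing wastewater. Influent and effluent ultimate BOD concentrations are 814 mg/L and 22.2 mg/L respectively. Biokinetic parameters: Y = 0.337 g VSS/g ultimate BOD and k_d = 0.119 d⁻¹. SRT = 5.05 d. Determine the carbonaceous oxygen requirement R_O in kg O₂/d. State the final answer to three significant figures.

Correct the yield for decay: Y_obs = Y/(1 + k_d θ_c) = 0.337 / (1 + 0.119 × 5.05) = 0.337 / 1.601 = 0.2105.
Mass of ultimate BOD removed per day: Q(S₀ − S) = 3630 × 791.8 g/m³ = 2874 kg/d.
Net sludge production P_X = 0.2105 × 2874 = 605.0 kg VSS/d.
R_O = Q·ΔS − 1.42 P_X = 2874 − 859.1 = 2015 kg O₂/d.

R_O ≈ 2020 kg O₂/d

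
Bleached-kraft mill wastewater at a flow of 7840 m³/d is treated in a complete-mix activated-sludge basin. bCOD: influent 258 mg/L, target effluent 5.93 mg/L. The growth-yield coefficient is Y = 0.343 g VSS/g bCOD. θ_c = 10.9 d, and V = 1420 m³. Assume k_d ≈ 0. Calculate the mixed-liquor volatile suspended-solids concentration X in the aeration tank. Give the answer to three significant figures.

X = Y·Q·ΔS·θ_c / V = 0.343 × 7840 × (258 − 5.93) × 10.9 / 1420 = 5203 mg/L.

X ≈ 5200 mg/L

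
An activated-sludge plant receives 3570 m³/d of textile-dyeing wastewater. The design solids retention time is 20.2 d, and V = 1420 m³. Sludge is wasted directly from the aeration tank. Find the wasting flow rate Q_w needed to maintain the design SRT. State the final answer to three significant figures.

Q_w ≈ 70.3 m³/d

For wasting at MLVSS concentration, Q_w = V/θ_c = 1420/20.2 = 70.30 m³/d.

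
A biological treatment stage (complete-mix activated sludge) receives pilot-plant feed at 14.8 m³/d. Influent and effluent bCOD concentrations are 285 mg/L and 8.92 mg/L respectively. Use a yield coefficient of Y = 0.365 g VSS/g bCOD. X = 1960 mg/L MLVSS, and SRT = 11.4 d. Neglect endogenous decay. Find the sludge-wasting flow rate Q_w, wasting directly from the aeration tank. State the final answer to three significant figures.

Q_w ≈ 0.761 m³/d

V·X = Y·Q·ΔS·θ_c gives V = 0.365 × 14.8 × (285 − 8.92) × 11.4 / 1960 = 8.674 m³.
For wasting at MLVSS concentration, Q_w = V/θ_c = 8.674/11.4 = 0.7609 m³/d.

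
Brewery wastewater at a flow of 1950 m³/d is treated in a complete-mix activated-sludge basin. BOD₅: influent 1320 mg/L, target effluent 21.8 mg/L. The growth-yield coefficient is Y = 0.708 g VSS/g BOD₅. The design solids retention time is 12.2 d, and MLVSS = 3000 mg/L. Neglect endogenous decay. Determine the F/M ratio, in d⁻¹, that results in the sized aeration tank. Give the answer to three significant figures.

F/M ≈ 0.118 d⁻¹

V·X = Y·Q·ΔS·θ_c gives V = 0.708 × 1950 × (1320 − 21.8) × 12.2 / 3000 = 7289 m³.
Food-to-microorganism ratio F/M = Q S₀ / (V X) = 1950 × 1320 / (7289 × 3000) = 0.1177 d⁻¹.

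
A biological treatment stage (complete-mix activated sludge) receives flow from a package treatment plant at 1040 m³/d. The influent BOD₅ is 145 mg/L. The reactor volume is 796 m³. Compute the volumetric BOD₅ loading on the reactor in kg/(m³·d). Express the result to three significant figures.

L_v ≈ 0.189 kg BOD₅/(m³·d)

Applied BOD₅ load per unit volume = Q·S₀/V = (1040 × 145/1000)/796.0 = 0.1894 kg BOD₅·m⁻³·d⁻¹.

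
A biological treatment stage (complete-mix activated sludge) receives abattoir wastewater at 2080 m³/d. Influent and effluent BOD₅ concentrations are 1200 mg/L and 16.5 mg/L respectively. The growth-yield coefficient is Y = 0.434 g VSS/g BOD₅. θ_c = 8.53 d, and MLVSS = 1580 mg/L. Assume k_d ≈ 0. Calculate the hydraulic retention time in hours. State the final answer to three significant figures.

V·X = Y·Q·ΔS·θ_c gives V = 0.434 × 2080 × (1200 − 16.5) × 8.53 / 1580 = 5768 m³.
HRT = V/Q = 5768 m³ / 2080 m³·d⁻¹ = 2.773 d × 24 = 66.55 h.

τ ≈ 66.6 h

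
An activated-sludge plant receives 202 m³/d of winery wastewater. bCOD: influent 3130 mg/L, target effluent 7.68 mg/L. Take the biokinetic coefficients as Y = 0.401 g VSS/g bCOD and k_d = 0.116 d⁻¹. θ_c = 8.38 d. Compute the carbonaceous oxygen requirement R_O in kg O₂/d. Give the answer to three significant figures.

R_O ≈ 449 kg O₂/d

The observed yield is Y_obs = Y/(1 + k_d·θ_c) = 0.401 / (1 + 0.116 × 8.38) = 0.401 / 1.972 = 0.2033 g VSS per g bCOD removed.
ΔS = 3130 − 7.68 = 3122 mg/L, so the substrate removal rate is 202 × 3122/1000 = 630.7 kg bCOD/d.
Net sludge production P_X = 0.2033 × 630.7 = 128.2 kg VSS/d.
Carbonaceous O₂ demand = substrate oxidised − cell-mass equivalent = 630.7 − 1.42 × 128.2 = 448.6 kg O₂/d.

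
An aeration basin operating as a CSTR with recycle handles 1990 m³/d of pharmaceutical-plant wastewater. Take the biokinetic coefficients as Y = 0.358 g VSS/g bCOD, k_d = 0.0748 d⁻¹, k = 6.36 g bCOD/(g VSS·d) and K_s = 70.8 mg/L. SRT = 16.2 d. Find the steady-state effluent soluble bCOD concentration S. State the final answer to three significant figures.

For a completely mixed reactor with recycle the Lawrence–McCarty relation gives S = K_s·(1 + k_d·θ_c) / [θ_c·(Y·k − k_d) − 1] = 70.8 × (1 + 0.0748 × 16.2) / [16.2 × (0.358 × 6.36 − 0.0748) − 1] = 156.6 / 34.67 = 4.516 mg/L.

S ≈ 4.52 mg/L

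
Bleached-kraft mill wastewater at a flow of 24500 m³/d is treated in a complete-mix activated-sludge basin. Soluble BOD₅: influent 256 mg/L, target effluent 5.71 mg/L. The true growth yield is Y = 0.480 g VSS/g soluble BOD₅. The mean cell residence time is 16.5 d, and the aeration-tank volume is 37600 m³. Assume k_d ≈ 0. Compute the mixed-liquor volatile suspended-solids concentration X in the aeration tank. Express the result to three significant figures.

Without decay, X = Y Q (S₀−S) θ_c / V = 0.480 × 24500 × (256 − 5.71) × 16.5 / 37600 = 1292 mg/L.

X ≈ 1290 mg/L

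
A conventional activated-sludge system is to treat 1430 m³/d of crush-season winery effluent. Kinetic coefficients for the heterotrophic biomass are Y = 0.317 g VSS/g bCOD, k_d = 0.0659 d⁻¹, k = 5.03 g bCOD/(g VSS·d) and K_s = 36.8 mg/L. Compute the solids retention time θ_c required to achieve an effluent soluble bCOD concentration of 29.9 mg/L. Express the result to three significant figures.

θ_c ≈ 1.54 d

At the target effluent, Y k S/(K_s+S) = 0.317×5.03×29.9/66.70 = 0.7148 d⁻¹.
Then 1/θ_c = μ − k_d = 0.7148 − 0.0659 = 0.6489 d⁻¹, giving θ_c = 1.541 d.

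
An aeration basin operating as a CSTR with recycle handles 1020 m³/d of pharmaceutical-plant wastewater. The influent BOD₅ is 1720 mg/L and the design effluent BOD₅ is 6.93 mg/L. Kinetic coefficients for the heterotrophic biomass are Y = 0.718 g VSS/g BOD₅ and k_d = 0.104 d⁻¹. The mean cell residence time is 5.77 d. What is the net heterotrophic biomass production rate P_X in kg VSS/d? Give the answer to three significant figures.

P_X ≈ 784 kg VSS/d

The observed yield is Y_obs = Y/(1 + k_d·θ_c) = 0.718 / (1 + 0.104 × 5.77) = 0.718 / 1.600 = 0.4487 g VSS per g BOD₅ removed.
Q·(S₀ − S) = 1020 × (1720 − 6.93) × 10⁻³ = 1747 kg/d removed.
So the net sludge growth is P_X = 0.4487 × 1747 = 784.1 kg VSS/d.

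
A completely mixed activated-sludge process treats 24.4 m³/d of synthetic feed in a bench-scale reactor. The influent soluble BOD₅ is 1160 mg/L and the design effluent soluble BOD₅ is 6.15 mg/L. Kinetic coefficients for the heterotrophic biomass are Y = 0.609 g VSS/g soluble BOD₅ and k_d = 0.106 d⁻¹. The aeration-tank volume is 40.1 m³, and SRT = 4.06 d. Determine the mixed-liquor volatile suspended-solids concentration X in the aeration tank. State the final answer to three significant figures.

X = Y·Q·ΔS·θ_c / [V·(1 + k_d θ_c)] = 0.609 × 24.4 × (1160 − 6.15) × 4.06 / [40.1 × (1 + 0.106 × 4.06)] = 1214 mg/L.

X ≈ 1210 mg/L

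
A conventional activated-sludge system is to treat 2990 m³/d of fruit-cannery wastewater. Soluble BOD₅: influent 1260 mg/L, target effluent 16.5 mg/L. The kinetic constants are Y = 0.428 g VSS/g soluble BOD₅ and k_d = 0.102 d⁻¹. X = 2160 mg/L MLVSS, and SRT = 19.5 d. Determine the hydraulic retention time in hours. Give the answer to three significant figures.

Steady-state biomass mass balance: V·X·(1 + k_d·θ_c) = Y·Q·(S₀ − S)·θ_c, so V = 0.428 × 2990 × (1260 − 16.5) × 19.5 / [2160 × (1 + 0.102 × 19.5)] = 3.1×10^7 / 6456 = 4806 m³.
τ = V/Q = 4806/2990 = 1.607 d, or 38.58 h.

τ ≈ 38.6 h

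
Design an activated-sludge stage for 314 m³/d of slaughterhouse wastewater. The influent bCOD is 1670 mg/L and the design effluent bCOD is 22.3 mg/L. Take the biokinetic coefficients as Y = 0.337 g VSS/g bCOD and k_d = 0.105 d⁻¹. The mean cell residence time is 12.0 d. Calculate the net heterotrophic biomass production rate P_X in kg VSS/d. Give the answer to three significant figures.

P_X ≈ 77.1 kg VSS/d

Y_obs = Y / (1 + k_d θ_c) = 0.337 / (1 + 0.105 × 12.0) = 0.337 / 2.260 = 0.1491.
Substrate removed = Q·(S₀ − S) = 314 m³/d × (1670 − 22.3) g/m³ = 5.17×10^5 g/d = 517.4 kg/d.
Biomass produced: P_X = Y_obs·Q·ΔS = 0.1491 × 517.4 ≈ 77.15 kg VSS/d.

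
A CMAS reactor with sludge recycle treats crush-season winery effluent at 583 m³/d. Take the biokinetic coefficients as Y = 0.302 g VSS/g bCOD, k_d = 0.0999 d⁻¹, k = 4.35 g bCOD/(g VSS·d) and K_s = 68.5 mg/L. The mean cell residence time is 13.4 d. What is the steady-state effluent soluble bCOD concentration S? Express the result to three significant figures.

S ≈ 10.5 mg/L

Effluent substrate depends only on kinetics and SRT: S = K_s(1 + k_d θ_c) / [θ_c(Yk − k_d) − 1] = 68.5 × (1 + 0.0999 × 13.4) / [13.4 × (0.302 × 4.35 − 0.0999) − 1] = 160.2 / 15.26 = 10.49 mg/L.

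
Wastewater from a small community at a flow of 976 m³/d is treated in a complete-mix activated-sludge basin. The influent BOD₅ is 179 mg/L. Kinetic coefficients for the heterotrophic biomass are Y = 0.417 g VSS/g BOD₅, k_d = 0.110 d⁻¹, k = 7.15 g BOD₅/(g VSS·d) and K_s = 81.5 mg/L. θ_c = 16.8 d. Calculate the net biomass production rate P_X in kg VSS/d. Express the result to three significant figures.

From the Monod/SRT balance for a CMAS, S = K_s·(1+k_d θ_c)/[θ_c·(Y k − k_d) − 1] = 81.5 × (1 + 0.110 × 16.8) / [16.8 × (0.417 × 7.15 − 0.110) − 1] = 232.1 / 47.24 = 4.913 mg/L.
Observed yield with endogenous decay: Y_obs = Y / (1 + k_d·θ_c) = 0.417 / (1 + 0.110 × 16.8) = 0.417 / 2.848 = 0.1464 g VSS/g BOD₅.
Q·(S₀ − S) = 976 × (179 − 4.91) × 10⁻³ = 169.9 kg/d removed.
Net biomass production P_X = Y_obs × Q·(S₀ − S) = 0.1464 × 169.9 = 24.88 kg VSS/d.

P_X ≈ 24.9 kg VSS/d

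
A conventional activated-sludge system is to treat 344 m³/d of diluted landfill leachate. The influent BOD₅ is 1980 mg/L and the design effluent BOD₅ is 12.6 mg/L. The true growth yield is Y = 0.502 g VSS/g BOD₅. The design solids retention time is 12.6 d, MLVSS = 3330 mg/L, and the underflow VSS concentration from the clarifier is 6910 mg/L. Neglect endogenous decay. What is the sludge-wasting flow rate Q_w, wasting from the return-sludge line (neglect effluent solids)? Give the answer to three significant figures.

Q_w ≈ 49.2 m³/d

With k_d = 0 the design equation reduces to V = Y Q (S₀−S) θ_c / X = 0.502 × 344 × (1980 − 12.6) × 12.6 / 3330 = 1286 m³.
Q_w = (V·X)/(θ_c X_r) = 1286 × 3330 / (12.6 × 6910) = 49.17 m³/d.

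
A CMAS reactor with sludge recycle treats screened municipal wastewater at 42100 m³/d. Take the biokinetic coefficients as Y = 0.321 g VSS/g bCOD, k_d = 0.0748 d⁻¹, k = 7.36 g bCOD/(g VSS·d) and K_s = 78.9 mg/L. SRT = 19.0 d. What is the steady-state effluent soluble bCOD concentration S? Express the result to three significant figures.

S ≈ 4.50 mg/L

From the Monod/SRT balance for a CMAS, S = K_s·(1+k_d θ_c)/[θ_c·(Y k − k_d) − 1] = 78.9 × (1 + 0.0748 × 19.0) / [19.0 × (0.321 × 7.36 − 0.0748) − 1] = 191.0 / 42.47 = 4.498 mg/L.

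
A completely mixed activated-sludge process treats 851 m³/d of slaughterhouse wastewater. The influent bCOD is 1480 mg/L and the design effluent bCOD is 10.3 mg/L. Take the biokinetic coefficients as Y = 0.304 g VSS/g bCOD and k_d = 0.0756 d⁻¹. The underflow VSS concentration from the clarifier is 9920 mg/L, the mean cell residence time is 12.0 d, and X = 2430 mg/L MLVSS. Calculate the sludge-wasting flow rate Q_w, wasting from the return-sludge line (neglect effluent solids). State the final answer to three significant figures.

Rearranging the biomass balance for a CMAS with decay, V = Y·Q·ΔS·θ_c / [X·(1+k_d θ_c)] = 0.304 × 851 × (1480 − 10.3) × 12.0 / [2430 × (1 + 0.0756 × 12.0)] = 4.56×10^6 / 4634 = 984.5 m³.
Wasting from the return line (neglecting effluent solids): Q_w = V·X / (θ_c·X_r) = 984.5 × 2430 / (12.0 × 9920) = 20.10 m³/d.

Q_w ≈ 20.1 m³/d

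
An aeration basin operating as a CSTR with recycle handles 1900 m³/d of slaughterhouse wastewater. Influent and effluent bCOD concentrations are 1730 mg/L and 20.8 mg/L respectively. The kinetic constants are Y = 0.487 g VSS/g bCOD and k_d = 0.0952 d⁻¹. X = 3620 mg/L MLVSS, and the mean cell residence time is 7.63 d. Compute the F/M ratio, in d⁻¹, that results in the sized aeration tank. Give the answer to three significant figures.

F/M ≈ 0.470 d⁻¹

Steady-state biomass mass balance: V·X·(1 + k_d·θ_c) = Y·Q·(S₀ − S)·θ_c, so V = 0.487 × 1900 × (1730 − 20.8) × 7.63 / [3620 × (1 + 0.0952 × 7.63)] = 1.21×10^7 / 6249 = 1931 m³.
F/M = Q·S₀ / (V·X) = 1900 × 1730 / (1931 × 3620) = 0.4703 g bCOD·(g VSS·d)⁻¹.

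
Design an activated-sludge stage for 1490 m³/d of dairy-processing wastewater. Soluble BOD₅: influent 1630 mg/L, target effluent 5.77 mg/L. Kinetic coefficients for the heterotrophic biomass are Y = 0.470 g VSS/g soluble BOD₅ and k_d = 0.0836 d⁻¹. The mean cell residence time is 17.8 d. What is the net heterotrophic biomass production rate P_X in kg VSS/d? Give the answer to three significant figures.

P_X ≈ 457 kg VSS/d

Correct the yield for decay: Y_obs = Y/(1 + k_d θ_c) = 0.470 / (1 + 0.0836 × 17.8) = 0.470 / 2.488 = 0.1889.
Substrate removed = Q·(S₀ − S) = 1490 m³/d × (1630 − 5.77) g/m³ = 2.42×10^6 g/d = 2420 kg/d.
So the net sludge growth is P_X = 0.1889 × 2420 = 457.2 kg VSS/d.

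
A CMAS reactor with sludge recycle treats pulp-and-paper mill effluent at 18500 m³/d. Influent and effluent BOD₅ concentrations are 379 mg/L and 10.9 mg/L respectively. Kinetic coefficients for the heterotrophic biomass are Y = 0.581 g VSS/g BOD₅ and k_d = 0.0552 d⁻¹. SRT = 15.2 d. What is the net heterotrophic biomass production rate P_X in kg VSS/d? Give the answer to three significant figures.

Y_obs = Y / (1 + k_d θ_c) = 0.581 / (1 + 0.0552 × 15.2) = 0.581 / 1.839 = 0.3159.
Mass of BOD₅ removed per day: Q(S₀ − S) = 18500 × 368.1 g/m³ = 6810 kg/d.
So the net sludge growth is P_X = 0.3159 × 6810 = 2151 kg VSS/d.

P_X ≈ 2150 kg VSS/d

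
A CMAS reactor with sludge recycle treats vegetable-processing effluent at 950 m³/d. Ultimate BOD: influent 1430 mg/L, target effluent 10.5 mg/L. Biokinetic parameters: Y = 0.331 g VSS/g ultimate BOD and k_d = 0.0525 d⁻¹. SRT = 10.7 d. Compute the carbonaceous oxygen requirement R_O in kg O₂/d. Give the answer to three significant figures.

The observed yield is Y_obs = Y/(1 + k_d·θ_c) = 0.331 / (1 + 0.0525 × 10.7) = 0.331 / 1.562 = 0.2119 g VSS per g ultimate BOD removed.
Q·(S₀ − S) = 950 × (1430 − 10.5) × 10⁻³ = 1349 kg/d removed.
P_X = Y_obs·Q·(S₀ − S) = 0.2119 × 1349 = 285.8 kg VSS/d.
R_O = Q·ΔS − 1.42 P_X = 1349 − 405.8 = 942.7 kg O₂/d.

R_O ≈ 943 kg O₂/d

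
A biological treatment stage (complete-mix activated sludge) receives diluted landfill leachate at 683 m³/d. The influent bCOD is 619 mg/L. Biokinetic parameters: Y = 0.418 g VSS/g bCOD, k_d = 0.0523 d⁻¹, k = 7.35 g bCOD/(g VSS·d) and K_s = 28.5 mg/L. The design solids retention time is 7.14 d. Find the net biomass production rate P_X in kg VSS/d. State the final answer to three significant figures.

From the Monod/SRT balance for a CMAS, S = K_s·(1+k_d θ_c)/[θ_c·(Y k − k_d) − 1] = 28.5 × (1 + 0.0523 × 7.14) / [7.14 × (0.418 × 7.35 − 0.0523) − 1] = 39.14 / 20.56 = 1.904 mg/L.
Correct the yield for decay: Y_obs = Y/(1 + k_d θ_c) = 0.418 / (1 + 0.0523 × 7.14) = 0.418 / 1.373 = 0.3043.
Q·(S₀ − S) = 683 × (619 − 1.90) × 10⁻³ = 421.5 kg/d removed.
So the net sludge growth is P_X = 0.3043 × 421.5 = 128.3 kg VSS/d.

P_X ≈ 128 kg VSS/d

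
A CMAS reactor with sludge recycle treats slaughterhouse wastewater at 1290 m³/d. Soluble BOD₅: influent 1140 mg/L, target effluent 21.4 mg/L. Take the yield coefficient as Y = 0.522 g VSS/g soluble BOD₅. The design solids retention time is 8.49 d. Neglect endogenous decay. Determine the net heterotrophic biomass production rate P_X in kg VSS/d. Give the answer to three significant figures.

P_X ≈ 753 kg VSS/d

With endogenous decay neglected, the observed yield equals the true yield: Y_obs = Y = 0.522 g VSS/g soluble BOD₅.
Q·(S₀ − S) = 1290 × (1140 − 21.4) × 10⁻³ = 1443 kg/d removed.
Net biomass production P_X = Y_obs × Q·(S₀ − S) = 0.5220 × 1443 = 753.2 kg VSS/d.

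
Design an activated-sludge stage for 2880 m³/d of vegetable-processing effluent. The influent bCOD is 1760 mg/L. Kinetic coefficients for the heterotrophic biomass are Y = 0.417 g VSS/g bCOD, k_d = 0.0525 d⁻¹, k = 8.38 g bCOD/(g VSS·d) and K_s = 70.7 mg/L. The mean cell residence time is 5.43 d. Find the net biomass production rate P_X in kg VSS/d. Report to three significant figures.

P_X ≈ 1640 kg VSS/d

For a completely mixed reactor with recycle the Lawrence–McCarty relation gives S = K_s·(1 + k_d·θ_c) / [θ_c·(Y·k − k_d) − 1] = 70.7 × (1 + 0.0525 × 5.43) / [5.43 × (0.417 × 8.38 − 0.0525) − 1] = 90.85 / 17.69 = 5.136 mg/L.
Observed yield with endogenous decay: Y_obs = Y / (1 + k_d·θ_c) = 0.417 / (1 + 0.0525 × 5.43) = 0.417 / 1.285 = 0.3245 g VSS/g bCOD.
Mass of bCOD removed per day: Q(S₀ − S) = 2880 × 1755 g/m³ = 5054 kg/d.
So the net sludge growth is P_X = 0.3245 × 5054 = 1640 kg VSS/d.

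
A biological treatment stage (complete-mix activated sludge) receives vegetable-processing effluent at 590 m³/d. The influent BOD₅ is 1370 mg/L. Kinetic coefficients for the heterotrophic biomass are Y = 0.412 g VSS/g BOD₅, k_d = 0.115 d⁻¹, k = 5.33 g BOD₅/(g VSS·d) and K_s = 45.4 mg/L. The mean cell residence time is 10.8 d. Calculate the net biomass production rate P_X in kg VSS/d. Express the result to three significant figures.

P_X ≈ 148 kg VSS/d

For a completely mixed reactor with recycle the Lawrence–McCarty relation gives S = K_s·(1 + k_d·θ_c) / [θ_c·(Y·k − k_d) − 1] = 45.4 × (1 + 0.115 × 10.8) / [10.8 × (0.412 × 5.33 − 0.115) − 1] = 101.8 / 21.47 = 4.740 mg/L.
Y_obs = Y / (1 + k_d θ_c) = 0.412 / (1 + 0.115 × 10.8) = 0.412 / 2.242 = 0.1838.
Mass of BOD₅ removed per day: Q(S₀ − S) = 590 × 1365 g/m³ = 805.5 kg/d.
Biomass produced: P_X = Y_obs·Q·ΔS = 0.1838 × 805.5 ≈ 148.0 kg VSS/d.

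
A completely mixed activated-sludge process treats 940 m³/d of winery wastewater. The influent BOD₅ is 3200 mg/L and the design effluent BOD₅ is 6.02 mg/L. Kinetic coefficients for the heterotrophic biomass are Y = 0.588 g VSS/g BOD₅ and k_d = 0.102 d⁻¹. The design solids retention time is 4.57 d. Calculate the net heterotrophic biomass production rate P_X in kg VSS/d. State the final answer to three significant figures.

P_X ≈ 1200 kg VSS/d

Observed yield with endogenous decay: Y_obs = Y / (1 + k_d·θ_c) = 0.588 / (1 + 0.102 × 4.57) = 0.588 / 1.466 = 0.4011 g VSS/g BOD₅.
Q·(S₀ − S) = 940 × (3200 − 6.02) × 10⁻³ = 3002 kg/d removed.
Biomass produced: P_X = Y_obs·Q·ΔS = 0.4011 × 3002 ≈ 1204 kg VSS/d.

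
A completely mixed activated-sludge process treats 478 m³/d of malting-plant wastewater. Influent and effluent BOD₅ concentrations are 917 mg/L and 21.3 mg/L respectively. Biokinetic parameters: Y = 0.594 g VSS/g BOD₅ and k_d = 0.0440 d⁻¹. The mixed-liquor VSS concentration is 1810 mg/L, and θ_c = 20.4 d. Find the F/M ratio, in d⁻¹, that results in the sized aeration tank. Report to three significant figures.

F/M ≈ 0.160 d⁻¹

Rearranging the biomass balance for a CMAS with decay, V = Y·Q·ΔS·θ_c / [X·(1+k_d θ_c)] = 0.594 × 478 × (917 − 21.3) × 20.4 / [1810 × (1 + 0.0440 × 20.4)] = 5.19×10^6 / 3435 = 1511 m³.
F/M = applied load / biomass = Q·S₀/(V·X) = 478 × 917 / (1511 × 1810) = 0.1603 d⁻¹.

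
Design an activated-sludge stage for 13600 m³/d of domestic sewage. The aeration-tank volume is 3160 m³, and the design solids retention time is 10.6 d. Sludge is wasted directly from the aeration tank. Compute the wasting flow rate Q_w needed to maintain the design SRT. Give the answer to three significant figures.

With mixed-liquor wasting, θ_c = V/Q_w, so Q_w = V/θ_c = 3160/10.6 = 298.1 m³/d.

Q_w ≈ 298 m³/d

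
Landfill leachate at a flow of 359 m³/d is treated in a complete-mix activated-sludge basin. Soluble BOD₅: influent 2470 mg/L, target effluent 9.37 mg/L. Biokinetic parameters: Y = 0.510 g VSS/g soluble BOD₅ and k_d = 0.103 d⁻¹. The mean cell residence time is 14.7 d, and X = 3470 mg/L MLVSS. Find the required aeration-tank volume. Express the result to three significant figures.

Steady-state biomass mass balance: V·X·(1 + k_d·θ_c) = Y·Q·(S₀ − S)·θ_c, so V = 0.510 × 359 × (2470 − 9.37) × 14.7 / [3470 × (1 + 0.103 × 14.7)] = 6.62×10^6 / 8724 = 759.1 m³.

V ≈ 759 m³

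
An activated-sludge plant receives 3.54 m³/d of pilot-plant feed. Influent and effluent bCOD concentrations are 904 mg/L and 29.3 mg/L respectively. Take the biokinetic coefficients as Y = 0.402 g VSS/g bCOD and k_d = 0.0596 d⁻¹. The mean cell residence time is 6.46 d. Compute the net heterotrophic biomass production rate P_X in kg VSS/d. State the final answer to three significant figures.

P_X ≈ 0.899 kg VSS/d

Correct the yield for decay: Y_obs = Y/(1 + k_d θ_c) = 0.402 / (1 + 0.0596 × 6.46) = 0.402 / 1.385 = 0.2902.
Mass of bCOD removed per day: Q(S₀ − S) = 3.54 × 874.7 g/m³ = 3.096 kg/d.
Biomass produced: P_X = Y_obs·Q·ΔS = 0.2902 × 3.096 ≈ 0.8987 kg VSS/d.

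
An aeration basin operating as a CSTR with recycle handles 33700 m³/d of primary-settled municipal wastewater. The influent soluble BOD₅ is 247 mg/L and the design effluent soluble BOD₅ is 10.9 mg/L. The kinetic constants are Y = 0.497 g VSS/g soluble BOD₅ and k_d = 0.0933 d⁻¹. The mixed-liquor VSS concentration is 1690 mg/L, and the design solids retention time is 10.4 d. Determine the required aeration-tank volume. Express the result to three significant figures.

V ≈ 12400 m³

Steady-state biomass mass balance: V·X·(1 + k_d·θ_c) = Y·Q·(S₀ − S)·θ_c, so V = 0.497 × 33700 × (247 − 10.9) × 10.4 / [1690 × (1 + 0.0933 × 10.4)] = 4.11×10^7 / 3330 = 12351 m³.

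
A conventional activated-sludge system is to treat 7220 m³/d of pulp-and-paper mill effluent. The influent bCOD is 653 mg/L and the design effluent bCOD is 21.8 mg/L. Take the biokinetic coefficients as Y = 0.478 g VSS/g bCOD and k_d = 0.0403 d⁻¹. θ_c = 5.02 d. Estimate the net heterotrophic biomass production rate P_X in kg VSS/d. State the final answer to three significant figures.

P_X ≈ 1810 kg VSS/d

Correct the yield for decay: Y_obs = Y/(1 + k_d θ_c) = 0.478 / (1 + 0.0403 × 5.02) = 0.478 / 1.202 = 0.3976.
Q·(S₀ − S) = 7220 × (653 − 21.8) × 10⁻³ = 4557 kg/d removed.
Net biomass production P_X = Y_obs × Q·(S₀ − S) = 0.3976 × 4557 = 1812 kg VSS/d.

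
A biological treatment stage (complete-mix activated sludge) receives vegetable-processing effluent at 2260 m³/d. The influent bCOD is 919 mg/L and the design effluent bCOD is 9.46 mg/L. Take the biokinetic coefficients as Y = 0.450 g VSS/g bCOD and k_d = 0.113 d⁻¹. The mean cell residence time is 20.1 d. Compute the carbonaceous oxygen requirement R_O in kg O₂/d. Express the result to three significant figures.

Y_obs = Y / (1 + k_d θ_c) = 0.450 / (1 + 0.113 × 20.1) = 0.450 / 3.271 = 0.1376.
ΔS = 919 − 9.46 = 909.5 mg/L, so the substrate removal rate is 2260 × 909.5/1000 = 2056 kg bCOD/d.
P_X = Y_obs·Q·(S₀ − S) = 0.1376 × 2056 = 282.8 kg VSS/d.
Carbonaceous O₂ demand = substrate oxidised − cell-mass equivalent = 2056 − 1.42 × 282.8 = 1654 kg O₂/d.

R_O ≈ 1650 kg O₂/d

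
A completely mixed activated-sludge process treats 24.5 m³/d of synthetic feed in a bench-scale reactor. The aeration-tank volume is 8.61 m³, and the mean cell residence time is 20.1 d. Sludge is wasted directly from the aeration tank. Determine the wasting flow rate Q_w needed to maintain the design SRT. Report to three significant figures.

For wasting at MLVSS concentration, Q_w = V/θ_c = 8.610/20.1 = 0.4284 m³/d.

Q_w ≈ 0.428 m³/d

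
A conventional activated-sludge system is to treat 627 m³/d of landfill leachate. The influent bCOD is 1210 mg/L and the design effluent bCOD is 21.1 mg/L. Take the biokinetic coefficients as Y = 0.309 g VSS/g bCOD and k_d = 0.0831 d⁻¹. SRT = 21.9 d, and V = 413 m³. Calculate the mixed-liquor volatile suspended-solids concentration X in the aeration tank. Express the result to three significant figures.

From V·X·(1 + k_d·θ_c) = Y·Q·(S₀ − S)·θ_c: X = 0.309 × 627 × (1210 − 21.1) × 21.9 / [413 × (1 + 0.0831 × 21.9)] = 4331 mg/L.

X ≈ 4330 mg/L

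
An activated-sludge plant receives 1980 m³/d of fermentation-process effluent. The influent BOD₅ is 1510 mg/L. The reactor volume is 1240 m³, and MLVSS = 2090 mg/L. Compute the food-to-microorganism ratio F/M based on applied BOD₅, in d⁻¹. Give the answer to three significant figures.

F/M = Q·S₀ / (V·X) = 1980 × 1510 / (1240 × 2090) = 1.154 g BOD₅·(g VSS·d)⁻¹.

F/M ≈ 1.15 d⁻¹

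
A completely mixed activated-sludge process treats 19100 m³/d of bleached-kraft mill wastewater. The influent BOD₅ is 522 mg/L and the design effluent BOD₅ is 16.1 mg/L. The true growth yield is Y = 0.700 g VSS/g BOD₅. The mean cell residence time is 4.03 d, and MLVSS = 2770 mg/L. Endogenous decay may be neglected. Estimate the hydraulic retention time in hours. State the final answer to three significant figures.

Biomass mass balance (decay neglected): V·X = Y·Q·(S₀ − S)·θ_c, so V = 0.700 × 19100 × (522 − 16.1) × 4.03 / 2770 = 9841 m³.
HRT = V/Q = 9841 m³ / 19100 m³·d⁻¹ = 0.5152 d × 24 = 12.37 h.

τ ≈ 12.4 h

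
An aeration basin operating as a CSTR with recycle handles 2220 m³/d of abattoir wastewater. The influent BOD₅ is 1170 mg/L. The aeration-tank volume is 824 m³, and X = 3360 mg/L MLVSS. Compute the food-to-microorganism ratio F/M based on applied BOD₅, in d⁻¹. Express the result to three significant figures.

Food-to-microorganism ratio F/M = Q S₀ / (V X) = 2220 × 1170 / (824.0 × 3360) = 0.9382 d⁻¹.

F/M ≈ 0.938 d⁻¹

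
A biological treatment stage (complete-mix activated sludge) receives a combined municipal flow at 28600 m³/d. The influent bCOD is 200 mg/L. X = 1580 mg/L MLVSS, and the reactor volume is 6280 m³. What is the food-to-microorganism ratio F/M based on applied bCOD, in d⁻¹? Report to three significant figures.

F/M ≈ 0.576 d⁻¹

F/M = applied load / biomass = Q·S₀/(V·X) = 28600 × 200 / (6280 × 1580) = 0.5765 d⁻¹.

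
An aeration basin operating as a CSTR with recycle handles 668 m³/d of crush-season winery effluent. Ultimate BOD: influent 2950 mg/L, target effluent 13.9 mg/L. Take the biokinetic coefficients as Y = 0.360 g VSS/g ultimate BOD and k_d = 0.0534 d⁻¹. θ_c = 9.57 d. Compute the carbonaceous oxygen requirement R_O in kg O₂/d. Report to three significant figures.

R_O ≈ 1300 kg O₂/d

Y_obs = Y / (1 + k_d θ_c) = 0.360 / (1 + 0.0534 × 9.57) = 0.360 / 1.511 = 0.2382.
ΔS = 2950 − 13.9 = 2936 mg/L, so the substrate removal rate is 668 × 2936/1000 = 1961 kg ultimate BOD/d.
Biomass synthesised: P_X = Y_obs × 1961 = 467.3 kg VSS/d.
R_O = Q·ΔS − 1.42 P_X = 1961 − 663.5 = 1298 kg O₂/d.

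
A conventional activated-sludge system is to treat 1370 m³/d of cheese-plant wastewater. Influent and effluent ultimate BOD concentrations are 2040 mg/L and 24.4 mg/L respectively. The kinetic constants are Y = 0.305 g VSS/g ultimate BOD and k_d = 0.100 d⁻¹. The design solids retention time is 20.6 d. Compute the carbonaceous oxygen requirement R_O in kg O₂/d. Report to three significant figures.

R_O ≈ 2370 kg O₂/d

Correct the yield for decay: Y_obs = Y/(1 + k_d θ_c) = 0.305 / (1 + 0.100 × 20.6) = 0.305 / 3.060 = 0.09967.
ΔS = 2040 − 24.4 = 2016 mg/L, so the substrate removal rate is 1370 × 2016/1000 = 2761 kg ultimate BOD/d.
P_X = Y_obs·Q·(S₀ − S) = 0.09967 × 2761 = 275.2 kg VSS/d.
R_O = Q·ΔS − 1.42 P_X = 2761 − 390.8 = 2371 kg O₂/d.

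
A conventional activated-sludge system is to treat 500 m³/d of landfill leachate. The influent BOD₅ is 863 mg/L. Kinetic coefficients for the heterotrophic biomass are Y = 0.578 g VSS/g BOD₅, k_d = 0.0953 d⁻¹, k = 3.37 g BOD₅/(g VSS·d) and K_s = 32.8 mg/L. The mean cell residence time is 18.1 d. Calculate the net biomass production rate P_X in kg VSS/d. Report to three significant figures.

From the Monod/SRT balance for a CMAS, S = K_s·(1+k_d θ_c)/[θ_c·(Y k − k_d) − 1] = 32.8 × (1 + 0.0953 × 18.1) / [18.1 × (0.578 × 3.37 − 0.0953) − 1] = 89.38 / 32.53 = 2.747 mg/L.
Y_obs = Y / (1 + k_d θ_c) = 0.578 / (1 + 0.0953 × 18.1) = 0.578 / 2.725 = 0.2121.
Q·(S₀ − S) = 500 × (863 − 2.75) × 10⁻³ = 430.1 kg/d removed.
P_X = Y_obs · Q(S₀ − S) = 0.2121 × 430.1 = 91.24 kg VSS/d.

P_X ≈ 91.2 kg VSS/d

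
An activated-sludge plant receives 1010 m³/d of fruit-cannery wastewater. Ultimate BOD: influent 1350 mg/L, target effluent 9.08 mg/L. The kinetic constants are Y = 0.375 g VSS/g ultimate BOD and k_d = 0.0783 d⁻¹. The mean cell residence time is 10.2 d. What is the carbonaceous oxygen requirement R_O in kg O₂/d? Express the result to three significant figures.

R_O ≈ 953 kg O₂/d

The observed yield is Y_obs = Y/(1 + k_d·θ_c) = 0.375 / (1 + 0.0783 × 10.2) = 0.375 / 1.799 = 0.2085 g VSS per g ultimate BOD removed.
Substrate removed = Q·(S₀ − S) = 1010 m³/d × (1350 − 9.08) g/m³ = 1.35×10^6 g/d = 1354 kg/d.
Biomass synthesised: P_X = Y_obs × 1354 = 282.4 kg VSS/d.
Carbonaceous O₂ demand = substrate oxidised − cell-mass equivalent = 1354 − 1.42 × 282.4 = 953.4 kg O₂/d.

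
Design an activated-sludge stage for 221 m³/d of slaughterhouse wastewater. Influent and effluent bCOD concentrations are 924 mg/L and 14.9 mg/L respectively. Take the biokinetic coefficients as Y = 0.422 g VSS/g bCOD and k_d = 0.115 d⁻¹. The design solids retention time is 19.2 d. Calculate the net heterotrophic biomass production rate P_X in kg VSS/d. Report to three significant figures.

P_X ≈ 26.4 kg VSS/d

Observed yield with endogenous decay: Y_obs = Y / (1 + k_d·θ_c) = 0.422 / (1 + 0.115 × 19.2) = 0.422 / 3.208 = 0.1315 g VSS/g bCOD.
ΔS = 924 − 14.9 = 909.1 mg/L, so the substrate removal rate is 221 × 909.1/1000 = 200.9 kg bCOD/d.
Net biomass production P_X = Y_obs × Q·(S₀ − S) = 0.1315 × 200.9 = 26.43 kg VSS/d.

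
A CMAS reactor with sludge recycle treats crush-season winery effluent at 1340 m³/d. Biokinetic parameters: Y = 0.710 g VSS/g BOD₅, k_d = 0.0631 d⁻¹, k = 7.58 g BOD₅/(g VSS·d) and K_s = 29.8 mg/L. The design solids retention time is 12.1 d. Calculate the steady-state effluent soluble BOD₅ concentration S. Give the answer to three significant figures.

From the Monod/SRT balance for a CMAS, S = K_s·(1+k_d θ_c)/[θ_c·(Y k − k_d) − 1] = 29.8 × (1 + 0.0631 × 12.1) / [12.1 × (0.710 × 7.58 − 0.0631) − 1] = 52.55 / 63.36 = 0.8295 mg/L.

S ≈ 0.829 mg/L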